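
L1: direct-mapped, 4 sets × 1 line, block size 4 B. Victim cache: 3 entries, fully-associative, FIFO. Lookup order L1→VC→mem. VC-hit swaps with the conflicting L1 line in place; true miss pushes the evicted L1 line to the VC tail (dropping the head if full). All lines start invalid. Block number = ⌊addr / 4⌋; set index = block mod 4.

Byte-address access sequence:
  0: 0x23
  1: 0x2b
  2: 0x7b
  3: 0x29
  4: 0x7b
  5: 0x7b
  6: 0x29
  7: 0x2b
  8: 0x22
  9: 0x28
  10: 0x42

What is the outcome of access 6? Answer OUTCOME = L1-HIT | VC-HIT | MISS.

#0 0x23→b8/s0 MISS; vc=[]
#1 0x2b→b10/s2 MISS; vc=[]
#2 0x7b→b30/s2 MISS; vc=[10]
#3 0x29→b10/s2 VC-HIT; vc=[30]
#4 0x7b→b30/s2 VC-HIT; vc=[10]
#5 0x7b→b30/s2 L1-HIT; vc=[10]
#6 0x29→b10/s2 VC-HIT; vc=[30]
#7 0x2b→b10/s2 L1-HIT; vc=[30]
#8 0x22→b8/s0 L1-HIT; vc=[30]
#9 0x28→b10/s2 L1-HIT; vc=[30]
#10 0x42→b16/s0 MISS; vc=[30,8]

OUTCOME = VC-HIT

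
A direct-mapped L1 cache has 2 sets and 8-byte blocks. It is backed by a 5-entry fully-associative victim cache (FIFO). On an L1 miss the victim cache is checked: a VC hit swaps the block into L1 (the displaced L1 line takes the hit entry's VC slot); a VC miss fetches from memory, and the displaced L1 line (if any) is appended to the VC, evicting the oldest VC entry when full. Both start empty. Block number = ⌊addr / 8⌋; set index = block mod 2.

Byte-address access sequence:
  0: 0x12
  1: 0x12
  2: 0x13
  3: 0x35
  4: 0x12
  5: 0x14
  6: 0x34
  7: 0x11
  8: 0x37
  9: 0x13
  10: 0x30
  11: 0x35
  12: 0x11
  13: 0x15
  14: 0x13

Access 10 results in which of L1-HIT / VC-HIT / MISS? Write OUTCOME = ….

0: 0x12 (blk 2, set 0) → MISS  vc=[]
1: 0x12 (blk 2, set 0) → L1-HIT  vc=[]
2: 0x13 (blk 2, set 0) → L1-HIT  vc=[]
3: 0x35 (blk 6, set 0) → MISS  vc=[2]
4: 0x12 (blk 2, set 0) → VC-HIT  vc=[6]
5: 0x14 (blk 2, set 0) → L1-HIT  vc=[6]
6: 0x34 (blk 6, set 0) → VC-HIT  vc=[2]
7: 0x11 (blk 2, set 0) → VC-HIT  vc=[6]
8: 0x37 (blk 6, set 0) → VC-HIT  vc=[2]
9: 0x13 (blk 2, set 0) → VC-HIT  vc=[6]
10: 0x30 (blk 6, set 0) → VC-HIT  vc=[2]
11: 0x35 (blk 6, set 0) → L1-HIT  vc=[2]
12: 0x11 (blk 2, set 0) → VC-HIT  vc=[6]
13: 0x15 (blk 2, set 0) → L1-HIT  vc=[6]
14: 0x13 (blk 2, set 0) → L1-HIT  vc=[6]

OUTCOME = VC-HIT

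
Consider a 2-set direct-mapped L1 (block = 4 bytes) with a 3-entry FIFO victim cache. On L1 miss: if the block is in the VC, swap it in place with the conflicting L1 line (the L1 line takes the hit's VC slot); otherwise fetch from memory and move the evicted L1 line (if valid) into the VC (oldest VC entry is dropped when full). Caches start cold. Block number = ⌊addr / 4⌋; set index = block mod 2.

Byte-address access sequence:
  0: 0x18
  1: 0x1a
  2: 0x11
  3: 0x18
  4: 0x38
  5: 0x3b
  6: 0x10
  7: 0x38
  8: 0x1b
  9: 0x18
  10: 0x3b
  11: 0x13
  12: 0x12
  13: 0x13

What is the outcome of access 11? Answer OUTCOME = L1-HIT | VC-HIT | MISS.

OUTCOME = VC-HIT

0: 0x18 (blk 6, set 0) → MISS  vc=[]
1: 0x1a (blk 6, set 0) → L1-HIT  vc=[]
2: 0x11 (blk 4, set 0) → MISS  vc=[6]
3: 0x18 (blk 6, set 0) → VC-HIT  vc=[4]
4: 0x38 (blk 14, set 0) → MISS  vc=[4, 6]
5: 0x3b (blk 14, set 0) → L1-HIT  vc=[4, 6]
6: 0x10 (blk 4, set 0) → VC-HIT  vc=[14, 6]
7: 0x38 (blk 14, set 0) → VC-HIT  vc=[4, 6]
8: 0x1b (blk 6, set 0) → VC-HIT  vc=[4, 14]
9: 0x18 (blk 6, set 0) → L1-HIT  vc=[4, 14]
10: 0x3b (blk 14, set 0) → VC-HIT  vc=[4, 6]
11: 0x13 (blk 4, set 0) → VC-HIT  vc=[14, 6]
12: 0x12 (blk 4, set 0) → L1-HIT  vc=[14, 6]
13: 0x13 (blk 4, set 0) → L1-HIT  vc=[14, 6]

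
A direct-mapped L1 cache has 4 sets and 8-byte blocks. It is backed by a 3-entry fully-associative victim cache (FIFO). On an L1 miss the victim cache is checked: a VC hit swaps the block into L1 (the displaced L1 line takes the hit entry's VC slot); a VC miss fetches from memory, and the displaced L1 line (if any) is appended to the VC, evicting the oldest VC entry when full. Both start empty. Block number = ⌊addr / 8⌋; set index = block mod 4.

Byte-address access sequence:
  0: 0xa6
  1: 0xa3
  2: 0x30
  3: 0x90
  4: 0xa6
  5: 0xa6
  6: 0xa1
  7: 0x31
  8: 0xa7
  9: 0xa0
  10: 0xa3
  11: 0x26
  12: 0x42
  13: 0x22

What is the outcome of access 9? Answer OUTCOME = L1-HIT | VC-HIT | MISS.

OUTCOME = L1-HIT

0: 0xa6 (blk 20, set 0) → MISS  vc=[]
1: 0xa3 (blk 20, set 0) → L1-HIT  vc=[]
2: 0x30 (blk 6, set 2) → MISS  vc=[]
3: 0x90 (blk 18, set 2) → MISS  vc=[6]
4: 0xa6 (blk 20, set 0) → L1-HIT  vc=[6]
5: 0xa6 (blk 20, set 0) → L1-HIT  vc=[6]
6: 0xa1 (blk 20, set 0) → L1-HIT  vc=[6]
7: 0x31 (blk 6, set 2) → VC-HIT  vc=[18]
8: 0xa7 (blk 20, set 0) → L1-HIT  vc=[18]
9: 0xa0 (blk 20, set 0) → L1-HIT  vc=[18]
10: 0xa3 (blk 20, set 0) → L1-HIT  vc=[18]
11: 0x26 (blk 4, set 0) → MISS  vc=[18, 20]
12: 0x42 (blk 8, set 0) → MISS  vc=[18, 20, 4]
13: 0x22 (blk 4, set 0) → VC-HIT  vc=[18, 20, 8]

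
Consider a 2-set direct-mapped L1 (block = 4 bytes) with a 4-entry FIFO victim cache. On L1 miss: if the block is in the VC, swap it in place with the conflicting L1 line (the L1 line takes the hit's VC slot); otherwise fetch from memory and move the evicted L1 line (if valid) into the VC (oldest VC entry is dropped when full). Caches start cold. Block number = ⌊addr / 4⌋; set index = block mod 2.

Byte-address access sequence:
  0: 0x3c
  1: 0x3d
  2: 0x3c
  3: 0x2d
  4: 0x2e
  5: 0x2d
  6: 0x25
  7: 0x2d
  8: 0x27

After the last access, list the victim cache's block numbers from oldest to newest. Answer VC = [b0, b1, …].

  [0] addr=0x3c blk=15 s=1: MISS | VC []
  [1] addr=0x3d blk=15 s=1: L1-HIT | VC []
  [2] addr=0x3c blk=15 s=1: L1-HIT | VC []
  [3] addr=0x2d blk=11 s=1: MISS | VC [15]
  [4] addr=0x2e blk=11 s=1: L1-HIT | VC [15]
  [5] addr=0x2d blk=11 s=1: L1-HIT | VC [15]
  [6] addr=0x25 blk=9 s=1: MISS | VC [15, 11]
  [7] addr=0x2d blk=11 s=1: VC-HIT | VC [15, 9]
  [8] addr=0x27 blk=9 s=1: VC-HIT | VC [15, 11]

VC = [15, 11]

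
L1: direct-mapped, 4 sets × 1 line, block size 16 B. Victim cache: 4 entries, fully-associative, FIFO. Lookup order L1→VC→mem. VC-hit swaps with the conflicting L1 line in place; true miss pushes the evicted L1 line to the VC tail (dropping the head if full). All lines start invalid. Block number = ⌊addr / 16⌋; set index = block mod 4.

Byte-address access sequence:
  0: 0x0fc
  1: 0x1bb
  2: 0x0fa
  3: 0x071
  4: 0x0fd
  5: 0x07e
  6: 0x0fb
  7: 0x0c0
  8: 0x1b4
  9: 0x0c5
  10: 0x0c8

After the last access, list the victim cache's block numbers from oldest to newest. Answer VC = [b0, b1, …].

VC = [15, 7]

  [0] addr=0xfc blk=15 s=3: MISS | VC []
  [1] addr=0x1bb blk=27 s=3: MISS | VC [15]
  [2] addr=0xfa blk=15 s=3: VC-HIT | VC [27]
  [3] addr=0x71 blk=7 s=3: MISS | VC [27, 15]
  [4] addr=0xfd blk=15 s=3: VC-HIT | VC [27, 7]
  [5] addr=0x7e blk=7 s=3: VC-HIT | VC [27, 15]
  [6] addr=0xfb blk=15 s=3: VC-HIT | VC [27, 7]
  [7] addr=0xc0 blk=12 s=0: MISS | VC [27, 7]
  [8] addr=0x1b4 blk=27 s=3: VC-HIT | VC [15, 7]
  [9] addr=0xc5 blk=12 s=0: L1-HIT | VC [15, 7]
  [10] addr=0xc8 blk=12 s=0: L1-HIT | VC [15, 7]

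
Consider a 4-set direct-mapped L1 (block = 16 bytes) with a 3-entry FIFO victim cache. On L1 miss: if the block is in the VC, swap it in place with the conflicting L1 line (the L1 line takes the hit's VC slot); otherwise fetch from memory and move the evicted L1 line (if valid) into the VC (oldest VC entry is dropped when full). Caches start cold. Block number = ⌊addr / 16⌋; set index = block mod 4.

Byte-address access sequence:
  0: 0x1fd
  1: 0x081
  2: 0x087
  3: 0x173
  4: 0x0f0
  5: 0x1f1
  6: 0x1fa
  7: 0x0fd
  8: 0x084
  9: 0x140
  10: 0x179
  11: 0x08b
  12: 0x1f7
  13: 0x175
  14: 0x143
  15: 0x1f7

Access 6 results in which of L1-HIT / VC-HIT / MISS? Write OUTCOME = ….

OUTCOME = L1-HIT

  [0] addr=0x1fd blk=31 s=3: MISS | VC []
  [1] addr=0x81 blk=8 s=0: MISS | VC []
  [2] addr=0x87 blk=8 s=0: L1-HIT | VC []
  [3] addr=0x173 blk=23 s=3: MISS | VC [31]
  [4] addr=0xf0 blk=15 s=3: MISS | VC [31, 23]
  [5] addr=0x1f1 blk=31 s=3: VC-HIT | VC [15, 23]
  [6] addr=0x1fa blk=31 s=3: L1-HIT | VC [15, 23]
  [7] addr=0xfd blk=15 s=3: VC-HIT | VC [31, 23]
  [8] addr=0x84 blk=8 s=0: L1-HIT | VC [31, 23]
  [9] addr=0x140 blk=20 s=0: MISS | VC [31, 23, 8]
  [10] addr=0x179 blk=23 s=3: VC-HIT | VC [31, 15, 8]
  [11] addr=0x8b blk=8 s=0: VC-HIT | VC [31, 15, 20]
  [12] addr=0x1f7 blk=31 s=3: VC-HIT | VC [23, 15, 20]
  [13] addr=0x175 blk=23 s=3: VC-HIT | VC [31, 15, 20]
  [14] addr=0x143 blk=20 s=0: VC-HIT | VC [31, 15, 8]
  [15] addr=0x1f7 blk=31 s=3: VC-HIT | VC [23, 15, 8]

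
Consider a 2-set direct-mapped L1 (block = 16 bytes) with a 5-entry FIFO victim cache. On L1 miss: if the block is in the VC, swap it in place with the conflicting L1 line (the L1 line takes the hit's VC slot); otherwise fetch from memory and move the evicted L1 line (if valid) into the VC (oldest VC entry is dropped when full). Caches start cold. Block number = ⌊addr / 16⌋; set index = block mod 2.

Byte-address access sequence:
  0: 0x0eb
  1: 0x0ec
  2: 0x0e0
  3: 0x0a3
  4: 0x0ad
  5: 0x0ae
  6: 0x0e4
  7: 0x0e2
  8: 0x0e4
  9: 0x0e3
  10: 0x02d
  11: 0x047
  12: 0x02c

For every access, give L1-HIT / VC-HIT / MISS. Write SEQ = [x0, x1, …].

0: 0xeb (blk 14, set 0) → MISS  vc=[]
1: 0xec (blk 14, set 0) → L1-HIT  vc=[]
2: 0xe0 (blk 14, set 0) → L1-HIT  vc=[]
3: 0xa3 (blk 10, set 0) → MISS  vc=[14]
4: 0xad (blk 10, set 0) → L1-HIT  vc=[14]
5: 0xae (blk 10, set 0) → L1-HIT  vc=[14]
6: 0xe4 (blk 14, set 0) → VC-HIT  vc=[10]
7: 0xe2 (blk 14, set 0) → L1-HIT  vc=[10]
8: 0xe4 (blk 14, set 0) → L1-HIT  vc=[10]
9: 0xe3 (blk 14, set 0) → L1-HIT  vc=[10]
10: 0x2d (blk 2, set 0) → MISS  vc=[10, 14]
11: 0x47 (blk 4, set 0) → MISS  vc=[10, 14, 2]
12: 0x2c (blk 2, set 0) → VC-HIT  vc=[10, 14, 4]

SEQ = [MISS, L1-HIT, L1-HIT, MISS, L1-HIT, L1-HIT, VC-HIT, L1-HIT, L1-HIT, L1-HIT, MISS, MISS, VC-HIT]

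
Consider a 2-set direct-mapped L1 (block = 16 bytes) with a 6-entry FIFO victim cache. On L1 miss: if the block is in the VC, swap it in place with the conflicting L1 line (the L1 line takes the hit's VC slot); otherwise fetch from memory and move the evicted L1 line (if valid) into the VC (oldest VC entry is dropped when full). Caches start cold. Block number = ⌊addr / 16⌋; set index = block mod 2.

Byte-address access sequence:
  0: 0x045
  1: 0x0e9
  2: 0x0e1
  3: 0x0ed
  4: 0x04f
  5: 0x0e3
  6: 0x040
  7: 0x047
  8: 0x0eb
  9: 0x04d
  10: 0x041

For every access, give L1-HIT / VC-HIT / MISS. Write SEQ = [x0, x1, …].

#0 0x45→b4/s0 MISS; vc=[]
#1 0xe9→b14/s0 MISS; vc=[4]
#2 0xe1→b14/s0 L1-HIT; vc=[4]
#3 0xed→b14/s0 L1-HIT; vc=[4]
#4 0x4f→b4/s0 VC-HIT; vc=[14]
#5 0xe3→b14/s0 VC-HIT; vc=[4]
#6 0x40→b4/s0 VC-HIT; vc=[14]
#7 0x47→b4/s0 L1-HIT; vc=[14]
#8 0xeb→b14/s0 VC-HIT; vc=[4]
#9 0x4d→b4/s0 VC-HIT; vc=[14]
#10 0x41→b4/s0 L1-HIT; vc=[14]

SEQ = [MISS, MISS, L1-HIT, L1-HIT, VC-HIT, VC-HIT, VC-HIT, L1-HIT, VC-HIT, VC-HIT, L1-HIT]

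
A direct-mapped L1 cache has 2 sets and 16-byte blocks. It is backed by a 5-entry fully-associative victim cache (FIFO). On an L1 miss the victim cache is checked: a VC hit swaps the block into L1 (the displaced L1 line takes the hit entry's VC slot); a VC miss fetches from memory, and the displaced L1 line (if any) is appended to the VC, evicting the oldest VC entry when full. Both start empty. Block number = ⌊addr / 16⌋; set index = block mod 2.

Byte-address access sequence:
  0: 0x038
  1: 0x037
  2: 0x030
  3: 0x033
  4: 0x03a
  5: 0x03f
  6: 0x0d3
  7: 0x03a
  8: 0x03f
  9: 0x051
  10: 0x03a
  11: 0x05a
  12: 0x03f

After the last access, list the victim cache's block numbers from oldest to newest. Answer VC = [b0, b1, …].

0: 0x38 (blk 3, set 1) → MISS  vc=[]
1: 0x37 (blk 3, set 1) → L1-HIT  vc=[]
2: 0x30 (blk 3, set 1) → L1-HIT  vc=[]
3: 0x33 (blk 3, set 1) → L1-HIT  vc=[]
4: 0x3a (blk 3, set 1) → L1-HIT  vc=[]
5: 0x3f (blk 3, set 1) → L1-HIT  vc=[]
6: 0xd3 (blk 13, set 1) → MISS  vc=[3]
7: 0x3a (blk 3, set 1) → VC-HIT  vc=[13]
8: 0x3f (blk 3, set 1) → L1-HIT  vc=[13]
9: 0x51 (blk 5, set 1) → MISS  vc=[13, 3]
10: 0x3a (blk 3, set 1) → VC-HIT  vc=[13, 5]
11: 0x5a (blk 5, set 1) → VC-HIT  vc=[13, 3]
12: 0x3f (blk 3, set 1) → VC-HIT  vc=[13, 5]

VC = [13, 5]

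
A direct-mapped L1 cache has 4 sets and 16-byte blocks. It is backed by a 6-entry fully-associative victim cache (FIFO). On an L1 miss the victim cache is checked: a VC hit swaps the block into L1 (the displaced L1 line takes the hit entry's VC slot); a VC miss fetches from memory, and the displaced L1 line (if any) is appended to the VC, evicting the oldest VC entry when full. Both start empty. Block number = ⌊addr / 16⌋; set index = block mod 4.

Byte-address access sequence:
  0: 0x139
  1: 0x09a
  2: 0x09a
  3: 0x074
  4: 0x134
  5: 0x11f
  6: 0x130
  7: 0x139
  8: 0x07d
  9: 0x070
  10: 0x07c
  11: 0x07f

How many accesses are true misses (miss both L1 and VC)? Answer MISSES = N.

MISSES = 4

0: 0x139 (blk 19, set 3) → MISS  vc=[]
1: 0x9a (blk 9, set 1) → MISS  vc=[]
2: 0x9a (blk 9, set 1) → L1-HIT  vc=[]
3: 0x74 (blk 7, set 3) → MISS  vc=[19]
4: 0x134 (blk 19, set 3) → VC-HIT  vc=[7]
5: 0x11f (blk 17, set 1) → MISS  vc=[7, 9]
6: 0x130 (blk 19, set 3) → L1-HIT  vc=[7, 9]
7: 0x139 (blk 19, set 3) → L1-HIT  vc=[7, 9]
8: 0x7d (blk 7, set 3) → VC-HIT  vc=[19, 9]
9: 0x70 (blk 7, set 3) → L1-HIT  vc=[19, 9]
10: 0x7c (blk 7, set 3) → L1-HIT  vc=[19, 9]
11: 0x7f (blk 7, set 3) → L1-HIT  vc=[19, 9]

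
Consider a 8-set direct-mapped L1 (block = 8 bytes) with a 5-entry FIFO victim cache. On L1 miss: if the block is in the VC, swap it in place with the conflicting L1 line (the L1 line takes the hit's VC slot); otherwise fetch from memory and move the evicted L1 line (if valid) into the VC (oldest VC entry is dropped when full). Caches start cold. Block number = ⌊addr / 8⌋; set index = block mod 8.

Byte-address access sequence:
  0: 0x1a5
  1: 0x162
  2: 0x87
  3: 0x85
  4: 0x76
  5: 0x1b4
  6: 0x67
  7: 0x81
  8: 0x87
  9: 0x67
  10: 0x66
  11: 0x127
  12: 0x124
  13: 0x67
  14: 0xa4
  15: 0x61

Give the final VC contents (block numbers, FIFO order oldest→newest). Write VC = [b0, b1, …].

VC = [52, 14, 44, 36, 20]

#0 0x1a5→b52/s4 MISS; vc=[]
#1 0x162→b44/s4 MISS; vc=[52]
#2 0x87→b16/s0 MISS; vc=[52]
#3 0x85→b16/s0 L1-HIT; vc=[52]
#4 0x76→b14/s6 MISS; vc=[52]
#5 0x1b4→b54/s6 MISS; vc=[52,14]
#6 0x67→b12/s4 MISS; vc=[52,14,44]
#7 0x81→b16/s0 L1-HIT; vc=[52,14,44]
#8 0x87→b16/s0 L1-HIT; vc=[52,14,44]
#9 0x67→b12/s4 L1-HIT; vc=[52,14,44]
#10 0x66→b12/s4 L1-HIT; vc=[52,14,44]
#11 0x127→b36/s4 MISS; vc=[52,14,44,12]
#12 0x124→b36/s4 L1-HIT; vc=[52,14,44,12]
#13 0x67→b12/s4 VC-HIT; vc=[52,14,44,36]
#14 0xa4→b20/s4 MISS; vc=[52,14,44,36,12]
#15 0x61→b12/s4 VC-HIT; vc=[52,14,44,36,20]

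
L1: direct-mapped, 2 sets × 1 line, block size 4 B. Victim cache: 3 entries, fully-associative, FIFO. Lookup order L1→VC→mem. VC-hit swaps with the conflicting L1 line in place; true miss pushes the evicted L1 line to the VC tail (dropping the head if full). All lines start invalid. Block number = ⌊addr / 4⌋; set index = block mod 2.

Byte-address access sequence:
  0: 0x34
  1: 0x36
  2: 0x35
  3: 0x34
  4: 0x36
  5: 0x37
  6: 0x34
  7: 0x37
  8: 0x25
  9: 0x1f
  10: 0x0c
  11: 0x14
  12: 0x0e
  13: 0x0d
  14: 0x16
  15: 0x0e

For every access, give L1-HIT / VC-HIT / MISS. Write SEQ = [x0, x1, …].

SEQ = [MISS, L1-HIT, L1-HIT, L1-HIT, L1-HIT, L1-HIT, L1-HIT, L1-HIT, MISS, MISS, MISS, MISS, VC-HIT, L1-HIT, VC-HIT, VC-HIT]

0: 0x34 (blk 13, set 1) → MISS  vc=[]
1: 0x36 (blk 13, set 1) → L1-HIT  vc=[]
2: 0x35 (blk 13, set 1) → L1-HIT  vc=[]
3: 0x34 (blk 13, set 1) → L1-HIT  vc=[]
4: 0x36 (blk 13, set 1) → L1-HIT  vc=[]
5: 0x37 (blk 13, set 1) → L1-HIT  vc=[]
6: 0x34 (blk 13, set 1) → L1-HIT  vc=[]
7: 0x37 (blk 13, set 1) → L1-HIT  vc=[]
8: 0x25 (blk 9, set 1) → MISS  vc=[13]
9: 0x1f (blk 7, set 1) → MISS  vc=[13, 9]
10: 0xc (blk 3, set 1) → MISS  vc=[13, 9, 7]
11: 0x14 (blk 5, set 1) → MISS  vc=[9, 7, 3]
12: 0xe (blk 3, set 1) → VC-HIT  vc=[9, 7, 5]
13: 0xd (blk 3, set 1) → L1-HIT  vc=[9, 7, 5]
14: 0x16 (blk 5, set 1) → VC-HIT  vc=[9, 7, 3]
15: 0xe (blk 3, set 1) → VC-HIT  vc=[9, 7, 5]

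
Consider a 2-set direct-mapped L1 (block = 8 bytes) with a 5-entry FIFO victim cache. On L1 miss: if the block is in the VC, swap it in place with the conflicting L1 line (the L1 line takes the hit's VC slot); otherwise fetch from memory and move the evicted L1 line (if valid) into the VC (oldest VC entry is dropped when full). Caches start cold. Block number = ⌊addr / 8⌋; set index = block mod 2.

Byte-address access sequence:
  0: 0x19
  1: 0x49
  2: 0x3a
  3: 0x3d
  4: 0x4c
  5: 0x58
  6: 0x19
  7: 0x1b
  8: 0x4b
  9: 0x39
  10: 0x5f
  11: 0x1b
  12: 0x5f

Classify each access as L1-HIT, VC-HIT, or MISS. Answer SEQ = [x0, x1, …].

SEQ = [MISS, MISS, MISS, L1-HIT, VC-HIT, MISS, VC-HIT, L1-HIT, VC-HIT, VC-HIT, VC-HIT, VC-HIT, VC-HIT]

0: 0x19 (blk 3, set 1) → MISS  vc=[]
1: 0x49 (blk 9, set 1) → MISS  vc=[3]
2: 0x3a (blk 7, set 1) → MISS  vc=[3, 9]
3: 0x3d (blk 7, set 1) → L1-HIT  vc=[3, 9]
4: 0x4c (blk 9, set 1) → VC-HIT  vc=[3, 7]
5: 0x58 (blk 11, set 1) → MISS  vc=[3, 7, 9]
6: 0x19 (blk 3, set 1) → VC-HIT  vc=[11, 7, 9]
7: 0x1b (blk 3, set 1) → L1-HIT  vc=[11, 7, 9]
8: 0x4b (blk 9, set 1) → VC-HIT  vc=[11, 7, 3]
9: 0x39 (blk 7, set 1) → VC-HIT  vc=[11, 9, 3]
10: 0x5f (blk 11, set 1) → VC-HIT  vc=[7, 9, 3]
11: 0x1b (blk 3, set 1) → VC-HIT  vc=[7, 9, 11]
12: 0x5f (blk 11, set 1) → VC-HIT  vc=[7, 9, 3]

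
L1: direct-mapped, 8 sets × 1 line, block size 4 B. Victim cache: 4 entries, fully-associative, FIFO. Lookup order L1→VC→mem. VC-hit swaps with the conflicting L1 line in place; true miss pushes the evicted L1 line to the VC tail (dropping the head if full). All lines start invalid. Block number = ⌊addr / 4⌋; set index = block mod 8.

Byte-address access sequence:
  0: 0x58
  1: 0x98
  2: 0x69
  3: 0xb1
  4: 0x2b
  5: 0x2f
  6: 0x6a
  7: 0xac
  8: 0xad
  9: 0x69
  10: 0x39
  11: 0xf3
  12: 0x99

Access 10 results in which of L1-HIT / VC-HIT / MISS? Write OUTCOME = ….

#0 0x58→b22/s6 MISS; vc=[]
#1 0x98→b38/s6 MISS; vc=[22]
#2 0x69→b26/s2 MISS; vc=[22]
#3 0xb1→b44/s4 MISS; vc=[22]
#4 0x2b→b10/s2 MISS; vc=[22,26]
#5 0x2f→b11/s3 MISS; vc=[22,26]
#6 0x6a→b26/s2 VC-HIT; vc=[22,10]
#7 0xac→b43/s3 MISS; vc=[22,10,11]
#8 0xad→b43/s3 L1-HIT; vc=[22,10,11]
#9 0x69→b26/s2 L1-HIT; vc=[22,10,11]
#10 0x39→b14/s6 MISS; vc=[22,10,11,38]
#11 0xf3→b60/s4 MISS; vc=[10,11,38,44]
#12 0x99→b38/s6 VC-HIT; vc=[10,11,14,44]

OUTCOME = MISS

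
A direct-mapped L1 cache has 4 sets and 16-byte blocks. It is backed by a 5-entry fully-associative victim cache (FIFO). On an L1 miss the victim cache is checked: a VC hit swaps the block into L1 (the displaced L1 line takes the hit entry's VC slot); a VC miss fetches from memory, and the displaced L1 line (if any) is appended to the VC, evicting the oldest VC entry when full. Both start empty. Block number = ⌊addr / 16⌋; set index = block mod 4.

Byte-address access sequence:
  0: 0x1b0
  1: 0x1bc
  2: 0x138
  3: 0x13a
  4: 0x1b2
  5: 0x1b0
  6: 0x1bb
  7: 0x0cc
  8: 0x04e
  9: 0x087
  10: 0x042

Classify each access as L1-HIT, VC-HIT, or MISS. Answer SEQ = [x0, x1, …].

  [0] addr=0x1b0 blk=27 s=3: MISS | VC []
  [1] addr=0x1bc blk=27 s=3: L1-HIT | VC []
  [2] addr=0x138 blk=19 s=3: MISS | VC [27]
  [3] addr=0x13a blk=19 s=3: L1-HIT | VC [27]
  [4] addr=0x1b2 blk=27 s=3: VC-HIT | VC [19]
  [5] addr=0x1b0 blk=27 s=3: L1-HIT | VC [19]
  [6] addr=0x1bb blk=27 s=3: L1-HIT | VC [19]
  [7] addr=0xcc blk=12 s=0: MISS | VC [19]
  [8] addr=0x4e blk=4 s=0: MISS | VC [19, 12]
  [9] addr=0x87 blk=8 s=0: MISS | VC [19, 12, 4]
  [10] addr=0x42 blk=4 s=0: VC-HIT | VC [19, 12, 8]

SEQ = [MISS, L1-HIT, MISS, L1-HIT, VC-HIT, L1-HIT, L1-HIT, MISS, MISS, MISS, VC-HIT]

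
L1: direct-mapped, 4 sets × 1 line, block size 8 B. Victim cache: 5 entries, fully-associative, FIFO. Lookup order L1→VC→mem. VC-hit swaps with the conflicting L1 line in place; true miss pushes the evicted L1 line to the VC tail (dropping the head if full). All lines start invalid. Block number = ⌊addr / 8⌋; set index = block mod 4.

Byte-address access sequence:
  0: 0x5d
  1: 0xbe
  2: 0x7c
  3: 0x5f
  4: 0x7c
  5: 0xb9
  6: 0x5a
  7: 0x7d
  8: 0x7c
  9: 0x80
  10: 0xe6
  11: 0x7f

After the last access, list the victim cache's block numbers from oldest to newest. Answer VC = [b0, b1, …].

  [0] addr=0x5d blk=11 s=3: MISS | VC []
  [1] addr=0xbe blk=23 s=3: MISS | VC [11]
  [2] addr=0x7c blk=15 s=3: MISS | VC [11, 23]
  [3] addr=0x5f blk=11 s=3: VC-HIT | VC [15, 23]
  [4] addr=0x7c blk=15 s=3: VC-HIT | VC [11, 23]
  [5] addr=0xb9 blk=23 s=3: VC-HIT | VC [11, 15]
  [6] addr=0x5a blk=11 s=3: VC-HIT | VC [23, 15]
  [7] addr=0x7d blk=15 s=3: VC-HIT | VC [23, 11]
  [8] addr=0x7c blk=15 s=3: L1-HIT | VC [23, 11]
  [9] addr=0x80 blk=16 s=0: MISS | VC [23, 11]
  [10] addr=0xe6 blk=28 s=0: MISS | VC [23, 11, 16]
  [11] addr=0x7f blk=15 s=3: L1-HIT | VC [23, 11, 16]

VC = [23, 11, 16]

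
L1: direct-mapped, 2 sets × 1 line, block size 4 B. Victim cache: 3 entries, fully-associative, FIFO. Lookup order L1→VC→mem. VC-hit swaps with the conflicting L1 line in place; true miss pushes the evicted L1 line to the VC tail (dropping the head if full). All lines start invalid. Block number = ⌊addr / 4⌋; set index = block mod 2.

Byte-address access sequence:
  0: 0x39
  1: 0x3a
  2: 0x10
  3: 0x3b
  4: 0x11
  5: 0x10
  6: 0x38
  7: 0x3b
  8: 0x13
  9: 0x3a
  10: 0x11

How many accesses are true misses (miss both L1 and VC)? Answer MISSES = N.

MISSES = 2

0: 0x39 (blk 14, set 0) → MISS  vc=[]
1: 0x3a (blk 14, set 0) → L1-HIT  vc=[]
2: 0x10 (blk 4, set 0) → MISS  vc=[14]
3: 0x3b (blk 14, set 0) → VC-HIT  vc=[4]
4: 0x11 (blk 4, set 0) → VC-HIT  vc=[14]
5: 0x10 (blk 4, set 0) → L1-HIT  vc=[14]
6: 0x38 (blk 14, set 0) → VC-HIT  vc=[4]
7: 0x3b (blk 14, set 0) → L1-HIT  vc=[4]
8: 0x13 (blk 4, set 0) → VC-HIT  vc=[14]
9: 0x3a (blk 14, set 0) → VC-HIT  vc=[4]
10: 0x11 (blk 4, set 0) → VC-HIT  vc=[14]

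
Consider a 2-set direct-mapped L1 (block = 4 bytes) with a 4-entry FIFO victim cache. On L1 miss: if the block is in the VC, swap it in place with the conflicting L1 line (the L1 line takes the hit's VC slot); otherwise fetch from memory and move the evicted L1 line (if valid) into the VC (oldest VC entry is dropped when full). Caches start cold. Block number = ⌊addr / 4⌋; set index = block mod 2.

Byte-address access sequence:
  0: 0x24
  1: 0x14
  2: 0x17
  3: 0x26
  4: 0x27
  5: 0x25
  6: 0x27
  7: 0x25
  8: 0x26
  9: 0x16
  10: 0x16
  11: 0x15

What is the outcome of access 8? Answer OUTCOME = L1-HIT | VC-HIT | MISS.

OUTCOME = L1-HIT

0: 0x24 (blk 9, set 1) → MISS  vc=[]
1: 0x14 (blk 5, set 1) → MISS  vc=[9]
2: 0x17 (blk 5, set 1) → L1-HIT  vc=[9]
3: 0x26 (blk 9, set 1) → VC-HIT  vc=[5]
4: 0x27 (blk 9, set 1) → L1-HIT  vc=[5]
5: 0x25 (blk 9, set 1) → L1-HIT  vc=[5]
6: 0x27 (blk 9, set 1) → L1-HIT  vc=[5]
7: 0x25 (blk 9, set 1) → L1-HIT  vc=[5]
8: 0x26 (blk 9, set 1) → L1-HIT  vc=[5]
9: 0x16 (blk 5, set 1) → VC-HIT  vc=[9]
10: 0x16 (blk 5, set 1) → L1-HIT  vc=[9]
11: 0x15 (blk 5, set 1) → L1-HIT  vc=[9]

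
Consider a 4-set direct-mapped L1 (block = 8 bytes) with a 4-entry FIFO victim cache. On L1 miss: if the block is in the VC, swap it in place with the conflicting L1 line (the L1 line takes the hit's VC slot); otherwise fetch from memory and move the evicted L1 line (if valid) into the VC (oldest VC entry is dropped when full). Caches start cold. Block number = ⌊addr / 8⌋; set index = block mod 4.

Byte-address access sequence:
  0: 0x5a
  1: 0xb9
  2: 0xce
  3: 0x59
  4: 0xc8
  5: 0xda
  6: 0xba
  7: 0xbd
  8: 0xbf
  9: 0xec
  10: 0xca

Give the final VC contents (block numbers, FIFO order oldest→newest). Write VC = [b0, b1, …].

#0 0x5a→b11/s3 MISS; vc=[]
#1 0xb9→b23/s3 MISS; vc=[11]
#2 0xce→b25/s1 MISS; vc=[11]
#3 0x59→b11/s3 VC-HIT; vc=[23]
#4 0xc8→b25/s1 L1-HIT; vc=[23]
#5 0xda→b27/s3 MISS; vc=[23,11]
#6 0xba→b23/s3 VC-HIT; vc=[27,11]
#7 0xbd→b23/s3 L1-HIT; vc=[27,11]
#8 0xbf→b23/s3 L1-HIT; vc=[27,11]
#9 0xec→b29/s1 MISS; vc=[27,11,25]
#10 0xca→b25/s1 VC-HIT; vc=[27,11,29]

VC = [27, 11, 29]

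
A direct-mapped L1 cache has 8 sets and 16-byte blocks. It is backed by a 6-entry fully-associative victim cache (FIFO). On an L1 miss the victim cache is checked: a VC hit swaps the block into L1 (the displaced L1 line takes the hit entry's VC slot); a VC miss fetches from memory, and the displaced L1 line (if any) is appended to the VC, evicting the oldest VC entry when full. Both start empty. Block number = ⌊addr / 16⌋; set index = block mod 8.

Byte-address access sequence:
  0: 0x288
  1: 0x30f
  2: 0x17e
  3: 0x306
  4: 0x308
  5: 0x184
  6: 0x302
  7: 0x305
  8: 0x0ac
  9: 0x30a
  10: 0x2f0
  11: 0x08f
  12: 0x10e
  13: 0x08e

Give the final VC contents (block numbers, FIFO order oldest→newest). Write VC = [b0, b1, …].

VC = [40, 24, 23, 48, 16]

#0 0x288→b40/s0 MISS; vc=[]
#1 0x30f→b48/s0 MISS; vc=[40]
#2 0x17e→b23/s7 MISS; vc=[40]
#3 0x306→b48/s0 L1-HIT; vc=[40]
#4 0x308→b48/s0 L1-HIT; vc=[40]
#5 0x184→b24/s0 MISS; vc=[40,48]
#6 0x302→b48/s0 VC-HIT; vc=[40,24]
#7 0x305→b48/s0 L1-HIT; vc=[40,24]
#8 0xac→b10/s2 MISS; vc=[40,24]
#9 0x30a→b48/s0 L1-HIT; vc=[40,24]
#10 0x2f0→b47/s7 MISS; vc=[40,24,23]
#11 0x8f→b8/s0 MISS; vc=[40,24,23,48]
#12 0x10e→b16/s0 MISS; vc=[40,24,23,48,8]
#13 0x8e→b8/s0 VC-HIT; vc=[40,24,23,48,16]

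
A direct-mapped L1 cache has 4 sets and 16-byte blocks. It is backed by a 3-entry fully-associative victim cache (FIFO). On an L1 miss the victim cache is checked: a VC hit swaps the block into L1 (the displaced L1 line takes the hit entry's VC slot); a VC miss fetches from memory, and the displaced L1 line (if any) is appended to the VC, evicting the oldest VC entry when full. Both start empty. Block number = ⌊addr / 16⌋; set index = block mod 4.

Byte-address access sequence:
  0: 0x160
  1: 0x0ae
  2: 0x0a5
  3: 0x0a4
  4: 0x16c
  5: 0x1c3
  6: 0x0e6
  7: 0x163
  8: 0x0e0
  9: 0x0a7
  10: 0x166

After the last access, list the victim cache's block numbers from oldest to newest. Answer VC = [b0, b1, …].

#0 0x160→b22/s2 MISS; vc=[]
#1 0xae→b10/s2 MISS; vc=[22]
#2 0xa5→b10/s2 L1-HIT; vc=[22]
#3 0xa4→b10/s2 L1-HIT; vc=[22]
#4 0x16c→b22/s2 VC-HIT; vc=[10]
#5 0x1c3→b28/s0 MISS; vc=[10]
#6 0xe6→b14/s2 MISS; vc=[10,22]
#7 0x163→b22/s2 VC-HIT; vc=[10,14]
#8 0xe0→b14/s2 VC-HIT; vc=[10,22]
#9 0xa7→b10/s2 VC-HIT; vc=[14,22]
#10 0x166→b22/s2 VC-HIT; vc=[14,10]

VC = [14, 10]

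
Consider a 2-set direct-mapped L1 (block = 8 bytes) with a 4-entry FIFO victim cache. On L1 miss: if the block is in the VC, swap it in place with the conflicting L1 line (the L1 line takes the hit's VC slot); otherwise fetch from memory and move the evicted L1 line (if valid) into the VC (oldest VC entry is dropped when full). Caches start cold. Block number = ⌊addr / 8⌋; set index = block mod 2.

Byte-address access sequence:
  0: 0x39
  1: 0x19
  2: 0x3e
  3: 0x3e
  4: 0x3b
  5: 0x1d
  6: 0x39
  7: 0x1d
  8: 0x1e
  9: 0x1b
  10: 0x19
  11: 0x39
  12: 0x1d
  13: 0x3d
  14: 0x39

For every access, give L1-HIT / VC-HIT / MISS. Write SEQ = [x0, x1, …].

#0 0x39→b7/s1 MISS; vc=[]
#1 0x19→b3/s1 MISS; vc=[7]
#2 0x3e→b7/s1 VC-HIT; vc=[3]
#3 0x3e→b7/s1 L1-HIT; vc=[3]
#4 0x3b→b7/s1 L1-HIT; vc=[3]
#5 0x1d→b3/s1 VC-HIT; vc=[7]
#6 0x39→b7/s1 VC-HIT; vc=[3]
#7 0x1d→b3/s1 VC-HIT; vc=[7]
#8 0x1e→b3/s1 L1-HIT; vc=[7]
#9 0x1b→b3/s1 L1-HIT; vc=[7]
#10 0x19→b3/s1 L1-HIT; vc=[7]
#11 0x39→b7/s1 VC-HIT; vc=[3]
#12 0x1d→b3/s1 VC-HIT; vc=[7]
#13 0x3d→b7/s1 VC-HIT; vc=[3]
#14 0x39→b7/s1 L1-HIT; vc=[3]

SEQ = [MISS, MISS, VC-HIT, L1-HIT, L1-HIT, VC-HIT, VC-HIT, VC-HIT, L1-HIT, L1-HIT, L1-HIT, VC-HIT, VC-HIT, VC-HIT, L1-HIT]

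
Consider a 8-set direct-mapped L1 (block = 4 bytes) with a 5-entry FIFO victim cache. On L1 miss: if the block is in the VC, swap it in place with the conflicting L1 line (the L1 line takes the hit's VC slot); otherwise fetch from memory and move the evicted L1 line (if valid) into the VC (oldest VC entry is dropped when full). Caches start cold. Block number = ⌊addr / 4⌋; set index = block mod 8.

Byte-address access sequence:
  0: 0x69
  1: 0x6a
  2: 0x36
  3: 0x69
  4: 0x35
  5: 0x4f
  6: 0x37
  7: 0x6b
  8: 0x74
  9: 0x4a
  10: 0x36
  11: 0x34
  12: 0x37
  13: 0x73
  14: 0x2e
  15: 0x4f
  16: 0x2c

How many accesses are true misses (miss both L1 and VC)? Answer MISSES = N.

MISSES = 7

0: 0x69 (blk 26, set 2) → MISS  vc=[]
1: 0x6a (blk 26, set 2) → L1-HIT  vc=[]
2: 0x36 (blk 13, set 5) → MISS  vc=[]
3: 0x69 (blk 26, set 2) → L1-HIT  vc=[]
4: 0x35 (blk 13, set 5) → L1-HIT  vc=[]
5: 0x4f (blk 19, set 3) → MISS  vc=[]
6: 0x37 (blk 13, set 5) → L1-HIT  vc=[]
7: 0x6b (blk 26, set 2) → L1-HIT  vc=[]
8: 0x74 (blk 29, set 5) → MISS  vc=[13]
9: 0x4a (blk 18, set 2) → MISS  vc=[13, 26]
10: 0x36 (blk 13, set 5) → VC-HIT  vc=[29, 26]
11: 0x34 (blk 13, set 5) → L1-HIT  vc=[29, 26]
12: 0x37 (blk 13, set 5) → L1-HIT  vc=[29, 26]
13: 0x73 (blk 28, set 4) → MISS  vc=[29, 26]
14: 0x2e (blk 11, set 3) → MISS  vc=[29, 26, 19]
15: 0x4f (blk 19, set 3) → VC-HIT  vc=[29, 26, 11]
16: 0x2c (blk 11, set 3) → VC-HIT  vc=[29, 26, 19]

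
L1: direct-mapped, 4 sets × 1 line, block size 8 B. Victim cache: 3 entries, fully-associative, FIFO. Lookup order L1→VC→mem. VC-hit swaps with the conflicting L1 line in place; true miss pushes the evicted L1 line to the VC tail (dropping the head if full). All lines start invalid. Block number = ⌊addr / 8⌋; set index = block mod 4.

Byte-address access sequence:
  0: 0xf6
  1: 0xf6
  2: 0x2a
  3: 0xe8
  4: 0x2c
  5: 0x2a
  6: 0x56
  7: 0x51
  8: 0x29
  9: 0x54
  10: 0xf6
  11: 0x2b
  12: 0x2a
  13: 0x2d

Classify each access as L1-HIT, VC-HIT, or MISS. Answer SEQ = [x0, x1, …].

SEQ = [MISS, L1-HIT, MISS, MISS, VC-HIT, L1-HIT, MISS, L1-HIT, L1-HIT, L1-HIT, VC-HIT, L1-HIT, L1-HIT, L1-HIT]

#0 0xf6→b30/s2 MISS; vc=[]
#1 0xf6→b30/s2 L1-HIT; vc=[]
#2 0x2a→b5/s1 MISS; vc=[]
#3 0xe8→b29/s1 MISS; vc=[5]
#4 0x2c→b5/s1 VC-HIT; vc=[29]
#5 0x2a→b5/s1 L1-HIT; vc=[29]
#6 0x56→b10/s2 MISS; vc=[29,30]
#7 0x51→b10/s2 L1-HIT; vc=[29,30]
#8 0x29→b5/s1 L1-HIT; vc=[29,30]
#9 0x54→b10/s2 L1-HIT; vc=[29,30]
#10 0xf6→b30/s2 VC-HIT; vc=[29,10]
#11 0x2b→b5/s1 L1-HIT; vc=[29,10]
#12 0x2a→b5/s1 L1-HIT; vc=[29,10]
#13 0x2d→b5/s1 L1-HIT; vc=[29,10]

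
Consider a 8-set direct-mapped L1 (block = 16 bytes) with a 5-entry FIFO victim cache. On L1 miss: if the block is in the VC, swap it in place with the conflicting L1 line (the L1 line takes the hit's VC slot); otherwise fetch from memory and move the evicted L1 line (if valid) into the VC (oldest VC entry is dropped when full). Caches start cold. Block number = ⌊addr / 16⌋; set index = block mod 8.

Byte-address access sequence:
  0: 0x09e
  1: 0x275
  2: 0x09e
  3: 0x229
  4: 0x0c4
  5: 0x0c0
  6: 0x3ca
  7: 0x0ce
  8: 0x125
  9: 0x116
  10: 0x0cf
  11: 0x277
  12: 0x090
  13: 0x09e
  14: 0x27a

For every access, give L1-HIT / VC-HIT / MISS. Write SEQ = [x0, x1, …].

SEQ = [MISS, MISS, L1-HIT, MISS, MISS, L1-HIT, MISS, VC-HIT, MISS, MISS, L1-HIT, L1-HIT, VC-HIT, L1-HIT, L1-HIT]

0: 0x9e (blk 9, set 1) → MISS  vc=[]
1: 0x275 (blk 39, set 7) → MISS  vc=[]
2: 0x9e (blk 9, set 1) → L1-HIT  vc=[]
3: 0x229 (blk 34, set 2) → MISS  vc=[]
4: 0xc4 (blk 12, set 4) → MISS  vc=[]
5: 0xc0 (blk 12, set 4) → L1-HIT  vc=[]
6: 0x3ca (blk 60, set 4) → MISS  vc=[12]
7: 0xce (blk 12, set 4) → VC-HIT  vc=[60]
8: 0x125 (blk 18, set 2) → MISS  vc=[60, 34]
9: 0x116 (blk 17, set 1) → MISS  vc=[60, 34, 9]
10: 0xcf (blk 12, set 4) → L1-HIT  vc=[60, 34, 9]
11: 0x277 (blk 39, set 7) → L1-HIT  vc=[60, 34, 9]
12: 0x90 (blk 9, set 1) → VC-HIT  vc=[60, 34, 17]
13: 0x9e (blk 9, set 1) → L1-HIT  vc=[60, 34, 17]
14: 0x27a (blk 39, set 7) → L1-HIT  vc=[60, 34, 17]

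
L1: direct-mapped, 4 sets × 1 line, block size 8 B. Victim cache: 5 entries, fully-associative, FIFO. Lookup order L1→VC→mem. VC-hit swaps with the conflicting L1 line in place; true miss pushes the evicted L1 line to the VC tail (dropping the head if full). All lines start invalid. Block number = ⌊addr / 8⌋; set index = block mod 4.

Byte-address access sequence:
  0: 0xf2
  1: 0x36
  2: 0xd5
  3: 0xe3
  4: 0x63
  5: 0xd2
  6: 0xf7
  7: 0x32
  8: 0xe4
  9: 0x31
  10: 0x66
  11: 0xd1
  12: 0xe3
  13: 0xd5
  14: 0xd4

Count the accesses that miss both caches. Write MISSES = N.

  [0] addr=0xf2 blk=30 s=2: MISS | VC []
  [1] addr=0x36 blk=6 s=2: MISS | VC [30]
  [2] addr=0xd5 blk=26 s=2: MISS | VC [30, 6]
  [3] addr=0xe3 blk=28 s=0: MISS | VC [30, 6]
  [4] addr=0x63 blk=12 s=0: MISS | VC [30, 6, 28]
  [5] addr=0xd2 blk=26 s=2: L1-HIT | VC [30, 6, 28]
  [6] addr=0xf7 blk=30 s=2: VC-HIT | VC [26, 6, 28]
  [7] addr=0x32 blk=6 s=2: VC-HIT | VC [26, 30, 28]
  [8] addr=0xe4 blk=28 s=0: VC-HIT | VC [26, 30, 12]
  [9] addr=0x31 blk=6 s=2: L1-HIT | VC [26, 30, 12]
  [10] addr=0x66 blk=12 s=0: VC-HIT | VC [26, 30, 28]
  [11] addr=0xd1 blk=26 s=2: VC-HIT | VC [6, 30, 28]
  [12] addr=0xe3 blk=28 s=0: VC-HIT | VC [6, 30, 12]
  [13] addr=0xd5 blk=26 s=2: L1-HIT | VC [6, 30, 12]
  [14] addr=0xd4 blk=26 s=2: L1-HIT | VC [6, 30, 12]

MISSES = 5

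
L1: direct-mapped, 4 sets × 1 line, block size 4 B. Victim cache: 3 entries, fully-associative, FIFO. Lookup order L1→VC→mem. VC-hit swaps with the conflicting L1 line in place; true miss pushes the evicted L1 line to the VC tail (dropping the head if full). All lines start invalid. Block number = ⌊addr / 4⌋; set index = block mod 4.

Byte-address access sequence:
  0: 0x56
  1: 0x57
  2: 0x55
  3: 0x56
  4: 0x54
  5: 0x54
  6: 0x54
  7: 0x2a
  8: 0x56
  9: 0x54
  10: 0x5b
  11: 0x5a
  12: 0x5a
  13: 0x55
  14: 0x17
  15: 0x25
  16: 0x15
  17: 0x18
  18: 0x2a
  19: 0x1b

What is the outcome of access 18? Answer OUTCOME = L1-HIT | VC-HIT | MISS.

0: 0x56 (blk 21, set 1) → MISS  vc=[]
1: 0x57 (blk 21, set 1) → L1-HIT  vc=[]
2: 0x55 (blk 21, set 1) → L1-HIT  vc=[]
3: 0x56 (blk 21, set 1) → L1-HIT  vc=[]
4: 0x54 (blk 21, set 1) → L1-HIT  vc=[]
5: 0x54 (blk 21, set 1) → L1-HIT  vc=[]
6: 0x54 (blk 21, set 1) → L1-HIT  vc=[]
7: 0x2a (blk 10, set 2) → MISS  vc=[]
8: 0x56 (blk 21, set 1) → L1-HIT  vc=[]
9: 0x54 (blk 21, set 1) → L1-HIT  vc=[]
10: 0x5b (blk 22, set 2) → MISS  vc=[10]
11: 0x5a (blk 22, set 2) → L1-HIT  vc=[10]
12: 0x5a (blk 22, set 2) → L1-HIT  vc=[10]
13: 0x55 (blk 21, set 1) → L1-HIT  vc=[10]
14: 0x17 (blk 5, set 1) → MISS  vc=[10, 21]
15: 0x25 (blk 9, set 1) → MISS  vc=[10, 21, 5]
16: 0x15 (blk 5, set 1) → VC-HIT  vc=[10, 21, 9]
17: 0x18 (blk 6, set 2) → MISS  vc=[21, 9, 22]
18: 0x2a (blk 10, set 2) → MISS  vc=[9, 22, 6]
19: 0x1b (blk 6, set 2) → VC-HIT  vc=[9, 22, 10]

OUTCOME = MISS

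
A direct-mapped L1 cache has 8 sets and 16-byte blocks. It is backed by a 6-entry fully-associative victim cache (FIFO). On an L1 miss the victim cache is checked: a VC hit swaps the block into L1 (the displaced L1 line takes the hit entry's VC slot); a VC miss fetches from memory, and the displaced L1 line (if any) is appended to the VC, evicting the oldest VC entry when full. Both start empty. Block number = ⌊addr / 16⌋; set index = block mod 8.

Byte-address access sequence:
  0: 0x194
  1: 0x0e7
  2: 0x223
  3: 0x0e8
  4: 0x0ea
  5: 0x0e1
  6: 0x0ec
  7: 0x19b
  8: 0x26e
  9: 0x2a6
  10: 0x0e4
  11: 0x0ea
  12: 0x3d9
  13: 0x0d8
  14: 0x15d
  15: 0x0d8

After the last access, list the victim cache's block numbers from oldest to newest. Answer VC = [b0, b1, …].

  [0] addr=0x194 blk=25 s=1: MISS | VC []
  [1] addr=0xe7 blk=14 s=6: MISS | VC []
  [2] addr=0x223 blk=34 s=2: MISS | VC []
  [3] addr=0xe8 blk=14 s=6: L1-HIT | VC []
  [4] addr=0xea blk=14 s=6: L1-HIT | VC []
  [5] addr=0xe1 blk=14 s=6: L1-HIT | VC []
  [6] addr=0xec blk=14 s=6: L1-HIT | VC []
  [7] addr=0x19b blk=25 s=1: L1-HIT | VC []
  [8] addr=0x26e blk=38 s=6: MISS | VC [14]
  [9] addr=0x2a6 blk=42 s=2: MISS | VC [14, 34]
  [10] addr=0xe4 blk=14 s=6: VC-HIT | VC [38, 34]
  [11] addr=0xea blk=14 s=6: L1-HIT | VC [38, 34]
  [12] addr=0x3d9 blk=61 s=5: MISS | VC [38, 34]
  [13] addr=0xd8 blk=13 s=5: MISS | VC [38, 34, 61]
  [14] addr=0x15d blk=21 s=5: MISS | VC [38, 34, 61, 13]
  [15] addr=0xd8 blk=13 s=5: VC-HIT | VC [38, 34, 61, 21]

VC = [38, 34, 61, 21]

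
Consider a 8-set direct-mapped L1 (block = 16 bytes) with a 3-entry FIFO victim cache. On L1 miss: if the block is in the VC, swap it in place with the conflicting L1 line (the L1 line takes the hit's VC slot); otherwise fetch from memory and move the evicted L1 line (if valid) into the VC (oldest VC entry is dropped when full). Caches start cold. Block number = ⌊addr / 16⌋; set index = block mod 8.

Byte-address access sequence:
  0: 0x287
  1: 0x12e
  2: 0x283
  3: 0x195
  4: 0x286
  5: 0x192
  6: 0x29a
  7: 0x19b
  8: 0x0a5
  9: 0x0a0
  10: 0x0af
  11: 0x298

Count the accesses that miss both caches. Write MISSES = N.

MISSES = 5

  [0] addr=0x287 blk=40 s=0: MISS | VC []
  [1] addr=0x12e blk=18 s=2: MISS | VC []
  [2] addr=0x283 blk=40 s=0: L1-HIT | VC []
  [3] addr=0x195 blk=25 s=1: MISS | VC []
  [4] addr=0x286 blk=40 s=0: L1-HIT | VC []
  [5] addr=0x192 blk=25 s=1: L1-HIT | VC []
  [6] addr=0x29a blk=41 s=1: MISS | VC [25]
  [7] addr=0x19b blk=25 s=1: VC-HIT | VC [41]
  [8] addr=0xa5 blk=10 s=2: MISS | VC [41, 18]
  [9] addr=0xa0 blk=10 s=2: L1-HIT | VC [41, 18]
  [10] addr=0xaf blk=10 s=2: L1-HIT | VC [41, 18]
  [11] addr=0x298 blk=41 s=1: VC-HIT | VC [25, 18]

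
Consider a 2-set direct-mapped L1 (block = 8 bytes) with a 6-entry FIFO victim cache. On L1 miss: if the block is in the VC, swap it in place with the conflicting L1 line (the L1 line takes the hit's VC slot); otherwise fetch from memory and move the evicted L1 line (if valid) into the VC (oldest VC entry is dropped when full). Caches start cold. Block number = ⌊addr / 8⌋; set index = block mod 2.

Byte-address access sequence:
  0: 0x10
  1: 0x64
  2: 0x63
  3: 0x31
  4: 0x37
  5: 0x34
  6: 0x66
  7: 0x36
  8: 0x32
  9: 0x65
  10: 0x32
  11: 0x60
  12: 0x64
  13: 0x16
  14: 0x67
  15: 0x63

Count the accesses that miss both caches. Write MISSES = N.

  [0] addr=0x10 blk=2 s=0: MISS | VC []
  [1] addr=0x64 blk=12 s=0: MISS | VC [2]
  [2] addr=0x63 blk=12 s=0: L1-HIT | VC [2]
  [3] addr=0x31 blk=6 s=0: MISS | VC [2, 12]
  [4] addr=0x37 blk=6 s=0: L1-HIT | VC [2, 12]
  [5] addr=0x34 blk=6 s=0: L1-HIT | VC [2, 12]
  [6] addr=0x66 blk=12 s=0: VC-HIT | VC [2, 6]
  [7] addr=0x36 blk=6 s=0: VC-HIT | VC [2, 12]
  [8] addr=0x32 blk=6 s=0: L1-HIT | VC [2, 12]
  [9] addr=0x65 blk=12 s=0: VC-HIT | VC [2, 6]
  [10] addr=0x32 blk=6 s=0: VC-HIT | VC [2, 12]
  [11] addr=0x60 blk=12 s=0: VC-HIT | VC [2, 6]
  [12] addr=0x64 blk=12 s=0: L1-HIT | VC [2, 6]
  [13] addr=0x16 blk=2 s=0: VC-HIT | VC [12, 6]
  [14] addr=0x67 blk=12 s=0: VC-HIT | VC [2, 6]
  [15] addr=0x63 blk=12 s=0: L1-HIT | VC [2, 6]

MISSES = 3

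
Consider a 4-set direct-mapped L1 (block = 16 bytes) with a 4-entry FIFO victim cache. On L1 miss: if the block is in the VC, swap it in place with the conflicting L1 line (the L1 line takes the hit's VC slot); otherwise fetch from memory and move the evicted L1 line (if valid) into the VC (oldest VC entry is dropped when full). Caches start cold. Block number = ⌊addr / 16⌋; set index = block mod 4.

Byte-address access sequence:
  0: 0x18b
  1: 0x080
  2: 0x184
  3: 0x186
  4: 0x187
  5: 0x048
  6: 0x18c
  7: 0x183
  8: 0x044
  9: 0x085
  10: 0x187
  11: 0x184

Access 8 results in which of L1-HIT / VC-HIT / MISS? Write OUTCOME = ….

#0 0x18b→b24/s0 MISS; vc=[]
#1 0x80→b8/s0 MISS; vc=[24]
#2 0x184→b24/s0 VC-HIT; vc=[8]
#3 0x186→b24/s0 L1-HIT; vc=[8]
#4 0x187→b24/s0 L1-HIT; vc=[8]
#5 0x48→b4/s0 MISS; vc=[8,24]
#6 0x18c→b24/s0 VC-HIT; vc=[8,4]
#7 0x183→b24/s0 L1-HIT; vc=[8,4]
#8 0x44→b4/s0 VC-HIT; vc=[8,24]
#9 0x85→b8/s0 VC-HIT; vc=[4,24]
#10 0x187→b24/s0 VC-HIT; vc=[4,8]
#11 0x184→b24/s0 L1-HIT; vc=[4,8]

OUTCOME = VC-HIT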